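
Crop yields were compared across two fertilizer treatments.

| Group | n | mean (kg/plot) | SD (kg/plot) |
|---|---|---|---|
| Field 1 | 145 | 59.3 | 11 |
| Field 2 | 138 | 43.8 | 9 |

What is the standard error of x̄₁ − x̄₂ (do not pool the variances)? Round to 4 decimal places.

Per-group SEs: s₁/√n₁ = 11/√145 = 0.9135, s₂/√n₂ = 9/√138 = 0.7661.
Unpooled SE of the difference: √(0.83448225 + 0.58690921) = 1.1922.

1.1922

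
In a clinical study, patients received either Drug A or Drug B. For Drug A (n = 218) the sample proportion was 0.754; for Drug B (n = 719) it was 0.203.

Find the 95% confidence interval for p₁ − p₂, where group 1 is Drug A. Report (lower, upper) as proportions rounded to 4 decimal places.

(0.4867, 0.6153)

Each SE is √(p̂(1−p̂)/n): √(0.7540·0.2460/218) = 0.02917 and √(0.2030·0.7970/719) = 0.01500.
SE(p̂₁ − p̂₂) = √(SE₁² + SE₂²) = √(0.0008508889 + 0.000225) = 0.03280, since the two samples are independent.
At 95% confidence z* = 1.960; margin = 1.960 × 0.03280 = 0.06429.
The difference is 0.7540 − 0.2030 = 0.5510, so the interval is 0.5510 ± 0.06429 = (0.4867, 0.6153).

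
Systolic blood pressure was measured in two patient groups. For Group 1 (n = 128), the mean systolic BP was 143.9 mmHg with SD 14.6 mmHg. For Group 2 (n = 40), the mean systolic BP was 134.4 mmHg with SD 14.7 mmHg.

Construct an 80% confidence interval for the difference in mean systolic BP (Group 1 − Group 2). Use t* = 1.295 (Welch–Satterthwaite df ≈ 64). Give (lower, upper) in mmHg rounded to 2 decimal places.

SE₁ = s₁/√n₁ = 14.6/√128 = 1.2905; SE₂ = 14.7/√40 = 2.3243.
Independent samples, unequal variances: SE_diff = √(SE₁² + SE₂²) = √(1.66539025 + 5.40237049) = 2.6585.
t* = 1.295, so margin of error = 1.295 × 2.6585 = 3.4428.
Difference in means = 143.9 − 134.4 = 9.5000.
9.5000 ± 3.4428 → (6.06, 12.94).

(6.06, 12.94)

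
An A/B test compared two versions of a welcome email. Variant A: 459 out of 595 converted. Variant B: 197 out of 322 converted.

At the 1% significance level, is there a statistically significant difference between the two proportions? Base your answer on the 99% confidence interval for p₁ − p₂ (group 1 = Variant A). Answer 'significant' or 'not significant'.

significant

Sample proportions: 459/595 = 0.7714, 197/322 = 0.6118.
Each SE is √(p̂(1−p̂)/n): √(0.7714·0.2286/595) = 0.01722 and √(0.6118·0.3882/322) = 0.02716.
SE(p̂₁ − p̂₂) = √(SE₁² + SE₂²) = √(0.0002965284 + 0.0007376656) = 0.03216, since the two samples are independent.
At 99% confidence z* = 2.576; margin = 2.576 × 0.03216 = 0.08284.
The difference is 0.7714 − 0.6118 = 0.1596, so the interval is 0.1596 ± 0.08284 = (0.07676, 0.24244).
The interval (0.07676, 0.24244) does not contain 0, so the difference is significant.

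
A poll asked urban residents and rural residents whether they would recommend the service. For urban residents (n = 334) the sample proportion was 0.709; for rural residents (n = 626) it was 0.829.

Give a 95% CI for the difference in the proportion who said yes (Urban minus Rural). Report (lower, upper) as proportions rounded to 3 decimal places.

The two standard errors are √(0.7090×0.2910/334) = 0.02485 and √(0.8290×0.1710/626) = 0.01505.
Because the samples are independent, SE_diff = √(0.02485² + 0.01505²) = 0.02905.
Using z* = 1.960 for 95%, ME = 1.960 × 0.02905 = 0.05694.
p̂₁ − p̂₂ = -0.1200; interval -0.1200 ± 0.05694 gives (-0.177, -0.063).

(-0.177, -0.063)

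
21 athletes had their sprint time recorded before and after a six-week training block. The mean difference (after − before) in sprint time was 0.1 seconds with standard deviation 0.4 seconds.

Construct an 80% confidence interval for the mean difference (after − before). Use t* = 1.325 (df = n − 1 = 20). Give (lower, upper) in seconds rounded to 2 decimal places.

(-0.02, 0.22)

Paired design: SE = s_d/√n = 0.4/√21 = 0.0873.
t* = 1.325; margin of error = 1.325 × 0.0873 = 0.1157.
0.1 ± 0.1157 → (-0.02, 0.22).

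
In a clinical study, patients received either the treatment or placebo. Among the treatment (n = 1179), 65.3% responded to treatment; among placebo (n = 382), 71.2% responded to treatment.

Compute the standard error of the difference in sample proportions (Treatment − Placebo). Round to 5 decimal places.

0.02700

Each SE is √(p̂(1−p̂)/n): √(0.6530·0.3470/1179) = 0.01386 and √(0.7120·0.2880/382) = 0.02317.
SE(p̂₁ − p̂₂) = √(SE₁² + SE₂²) = √(0.0001920996 + 0.0005368489) = 0.02700, since the two samples are independent.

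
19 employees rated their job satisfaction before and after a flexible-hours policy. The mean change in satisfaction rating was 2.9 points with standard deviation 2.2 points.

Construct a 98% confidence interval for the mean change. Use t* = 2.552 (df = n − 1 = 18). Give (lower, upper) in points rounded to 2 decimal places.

(1.61, 4.19)

Paired design: SE = s_d/√n = 2.2/√19 = 0.5047.
t* = 2.552; margin of error = 2.552 × 0.5047 = 1.2880.
2.9 ± 1.2880 → (1.61, 4.19).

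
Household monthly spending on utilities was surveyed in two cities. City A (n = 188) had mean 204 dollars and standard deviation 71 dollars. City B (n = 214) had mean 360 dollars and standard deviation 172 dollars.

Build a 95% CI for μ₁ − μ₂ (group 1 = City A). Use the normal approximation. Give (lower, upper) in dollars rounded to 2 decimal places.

(-181.18, -130.82)

Standard errors of each mean: 71/√188 = 5.1782 and 172/√214 = 11.7577.
SE(x̄₁ − x̄₂) = √(5.1782² + 11.7577²) = 12.8475 for independent samples with unequal variances.
With z* = 1.960, the margin is 1.960 × 12.8475 = 25.1811.
x̄₁ − x̄₂ = 204 − 360 = -156.0000; the interval is -156.0000 ± 25.1811 = (-181.18, -130.82).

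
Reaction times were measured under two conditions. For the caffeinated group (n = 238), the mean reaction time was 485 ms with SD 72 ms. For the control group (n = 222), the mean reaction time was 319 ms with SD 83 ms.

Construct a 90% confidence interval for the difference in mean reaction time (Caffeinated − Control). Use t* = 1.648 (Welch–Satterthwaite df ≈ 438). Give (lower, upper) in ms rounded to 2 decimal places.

(154.02, 177.98)

Standard errors of each mean: 72/√238 = 4.6671 and 83/√222 = 5.5706.
SE(x̄₁ − x̄₂) = √(4.6671² + 5.5706²) = 7.2673 for independent samples with unequal variances.
With t* = 1.648, the margin is 1.648 × 7.2673 = 11.9765.
x̄₁ − x̄₂ = 485 − 319 = 166.0000; the interval is 166.0000 ± 11.9765 = (154.02, 177.98).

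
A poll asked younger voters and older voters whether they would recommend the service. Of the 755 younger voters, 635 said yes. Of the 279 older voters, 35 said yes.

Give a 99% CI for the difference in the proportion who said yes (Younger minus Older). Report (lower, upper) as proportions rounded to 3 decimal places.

p̂₁ = 635/755 = 0.8411 and p̂₂ = 35/279 = 0.1254.
SE₁ = √(p̂₁(1−p̂₁)/n₁) = √(0.8411·0.1589/755) = 0.01330; SE₂ = √(0.1254·0.8746/279) = 0.01983.
Independent samples: SE of the difference = √(SE₁² + SE₂²) = √(0.00017689 + 0.0003932289) = 0.02388.
z* for 99% confidence is 2.576, so the margin of error is 2.576 × 0.02388 = 0.06151.
Point estimate p̂₁ − p̂₂ = 0.8411 − 0.1254 = 0.7157.
0.7157 ± 0.06151 → (0.654, 0.777).

(0.654, 0.777)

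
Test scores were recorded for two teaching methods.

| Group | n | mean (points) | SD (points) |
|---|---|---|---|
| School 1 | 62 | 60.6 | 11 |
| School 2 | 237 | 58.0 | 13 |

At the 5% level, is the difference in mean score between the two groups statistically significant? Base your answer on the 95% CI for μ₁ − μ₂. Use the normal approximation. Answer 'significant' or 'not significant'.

not significant

Per-group SEs: s₁/√n₁ = 11/√62 = 1.3970, s₂/√n₂ = 13/√237 = 0.8444.
Unpooled SE of the difference: √(1.951609 + 0.71301136) = 1.6324.
Margin of error = z* · SE = 1.960 × 1.6324 = 3.1995.
x̄₁ − x̄₂ = 60.6 − 58.0 = 2.6000.
CI: 2.6000 ± 3.1995 = (-0.5995, 5.7995).
The interval (-0.5995, 5.7995) contains 0, so the difference is not significant.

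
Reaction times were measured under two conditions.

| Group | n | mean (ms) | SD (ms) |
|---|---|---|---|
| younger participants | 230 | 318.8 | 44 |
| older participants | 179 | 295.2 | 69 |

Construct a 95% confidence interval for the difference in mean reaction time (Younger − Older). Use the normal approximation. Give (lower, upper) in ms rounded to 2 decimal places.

(12.00, 35.20)

Per-group SEs: s₁/√n₁ = 44/√230 = 2.9013, s₂/√n₂ = 69/√179 = 5.1573.
Unpooled SE of the difference: √(8.41754169 + 26.59774329) = 5.9174.
Margin of error = z* · SE = 1.960 × 5.9174 = 11.5981.
x̄₁ − x̄₂ = 318.8 − 295.2 = 23.6000.
CI: 23.6000 ± 11.5981 = (12.00, 35.20).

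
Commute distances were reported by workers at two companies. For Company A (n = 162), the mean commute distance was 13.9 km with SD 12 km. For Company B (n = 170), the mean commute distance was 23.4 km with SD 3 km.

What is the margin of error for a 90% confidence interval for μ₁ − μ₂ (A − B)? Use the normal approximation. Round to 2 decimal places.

Per-group SEs: s₁/√n₁ = 12/√162 = 0.9428, s₂/√n₂ = 3/√170 = 0.2301.
Unpooled SE of the difference: √(0.88887184 + 0.05294601) = 0.9705.
Margin of error = z* · SE = 1.645 × 0.9705 = 1.5965.

1.60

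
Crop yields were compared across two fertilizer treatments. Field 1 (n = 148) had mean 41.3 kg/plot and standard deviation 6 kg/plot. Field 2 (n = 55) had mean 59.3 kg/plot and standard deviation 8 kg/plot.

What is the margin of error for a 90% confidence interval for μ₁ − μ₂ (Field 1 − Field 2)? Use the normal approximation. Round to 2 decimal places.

1.95

SE₁ = s₁/√n₁ = 6/√148 = 0.4932; SE₂ = 8/√55 = 1.0787.
Independent samples, unequal variances: SE_diff = √(SE₁² + SE₂²) = √(0.24324624 + 1.16359369) = 1.1861.
z* = 1.645, so margin of error = 1.645 × 1.1861 = 1.9511.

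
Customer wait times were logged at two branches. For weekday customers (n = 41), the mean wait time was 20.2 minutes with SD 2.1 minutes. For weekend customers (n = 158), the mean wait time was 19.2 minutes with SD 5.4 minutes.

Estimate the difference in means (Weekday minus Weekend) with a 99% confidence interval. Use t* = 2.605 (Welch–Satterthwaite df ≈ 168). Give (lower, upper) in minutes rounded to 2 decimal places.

Standard errors of each mean: 2.1/√41 = 0.3280 and 5.4/√158 = 0.4296.
SE(x̄₁ − x̄₂) = √(0.3280² + 0.4296²) = 0.5405 for independent samples with unequal variances.
With t* = 2.605, the margin is 2.605 × 0.5405 = 1.4080.
x̄₁ − x̄₂ = 20.2 − 19.2 = 1.0000; the interval is 1.0000 ± 1.4080 = (-0.41, 2.41).

(-0.41, 2.41)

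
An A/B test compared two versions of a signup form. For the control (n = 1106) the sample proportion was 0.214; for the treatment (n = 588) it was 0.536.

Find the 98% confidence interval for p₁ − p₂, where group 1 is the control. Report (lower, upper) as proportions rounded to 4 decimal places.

SE₁ = √(p̂₁(1−p̂₁)/n₁) = √(0.2140·0.7860/1106) = 0.01233; SE₂ = √(0.5360·0.4640/588) = 0.02057.
Independent samples: SE of the difference = √(SE₁² + SE₂²) = √(0.0001520289 + 0.0004231249) = 0.02398.
z* for 98% confidence is 2.326, so the margin of error is 2.326 × 0.02398 = 0.05578.
Point estimate p̂₁ − p̂₂ = 0.2140 − 0.5360 = -0.3220.
-0.3220 ± 0.05578 → (-0.3778, -0.2662).

(-0.3778, -0.2662)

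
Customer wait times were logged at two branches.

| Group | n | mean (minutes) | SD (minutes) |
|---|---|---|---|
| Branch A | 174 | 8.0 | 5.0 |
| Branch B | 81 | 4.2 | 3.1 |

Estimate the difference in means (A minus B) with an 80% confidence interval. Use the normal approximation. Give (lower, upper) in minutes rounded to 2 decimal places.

(3.14, 4.46)

Standard errors of each mean: 5.0/√174 = 0.3790 and 3.1/√81 = 0.3444.
SE(x̄₁ − x̄₂) = √(0.3790² + 0.3444²) = 0.5121 for independent samples with unequal variances.
With z* = 1.282, the margin is 1.282 × 0.5121 = 0.6565.
x̄₁ − x̄₂ = 8.0 − 4.2 = 3.8000; the interval is 3.8000 ± 0.6565 = (3.14, 4.46).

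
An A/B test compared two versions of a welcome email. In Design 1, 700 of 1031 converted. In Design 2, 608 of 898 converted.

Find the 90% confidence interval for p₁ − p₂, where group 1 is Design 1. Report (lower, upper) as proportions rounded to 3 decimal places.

First, p̂₁ = 700/1031 = 0.6790; p̂₂ = 608/898 = 0.6771.
The two standard errors are √(0.6790×0.3210/1031) = 0.01454 and √(0.6771×0.3229/898) = 0.01560.
Because the samples are independent, SE_diff = √(0.01454² + 0.01560²) = 0.02133.
Using z* = 1.645 for 90%, ME = 1.645 × 0.02133 = 0.03509.
p̂₁ − p̂₂ = 0.0019; interval 0.0019 ± 0.03509 gives (-0.033, 0.037).

(-0.033, 0.037)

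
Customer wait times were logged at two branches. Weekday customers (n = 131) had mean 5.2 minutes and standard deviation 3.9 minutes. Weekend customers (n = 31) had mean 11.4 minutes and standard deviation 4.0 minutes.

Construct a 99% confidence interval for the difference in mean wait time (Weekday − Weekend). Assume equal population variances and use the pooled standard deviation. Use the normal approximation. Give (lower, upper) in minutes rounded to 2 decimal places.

s_p = √[((n₁−1)s₁² + (n₂−1)s₂²)/(n₁+n₂−2)] = √[(130·3.9² + 30·4.0²)/160] = 3.9189.
SE = 3.9189·√(1/131 + 1/31) = 0.7827.
With z* = 2.576, margin = 2.576 × 0.7827 = 2.0162.
x̄₁ − x̄₂ = 5.2 − 11.4 = -6.2000; interval -6.2000 ± 2.0162 = (-8.22, -4.18).

(-8.22, -4.18)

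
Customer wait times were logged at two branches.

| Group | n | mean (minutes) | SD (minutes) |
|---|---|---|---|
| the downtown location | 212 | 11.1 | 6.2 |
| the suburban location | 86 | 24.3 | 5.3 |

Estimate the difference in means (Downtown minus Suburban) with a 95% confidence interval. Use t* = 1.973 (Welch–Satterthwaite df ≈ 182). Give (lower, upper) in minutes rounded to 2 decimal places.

Standard errors of each mean: 6.2/√212 = 0.4258 and 5.3/√86 = 0.5715.
SE(x̄₁ − x̄₂) = √(0.4258² + 0.5715²) = 0.7127 for independent samples with unequal variances.
With t* = 1.973, the margin is 1.973 × 0.7127 = 1.4062.
x̄₁ − x̄₂ = 11.1 − 24.3 = -13.2000; the interval is -13.2000 ± 1.4062 = (-14.61, -11.79).

(-14.61, -11.79)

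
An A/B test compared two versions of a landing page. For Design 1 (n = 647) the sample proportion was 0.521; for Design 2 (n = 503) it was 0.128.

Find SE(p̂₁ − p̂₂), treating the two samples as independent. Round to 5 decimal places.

The two standard errors are √(0.5210×0.4790/647) = 0.01964 and √(0.1280×0.8720/503) = 0.01490.
Because the samples are independent, SE_diff = √(0.01964² + 0.01490²) = 0.02465.

0.02465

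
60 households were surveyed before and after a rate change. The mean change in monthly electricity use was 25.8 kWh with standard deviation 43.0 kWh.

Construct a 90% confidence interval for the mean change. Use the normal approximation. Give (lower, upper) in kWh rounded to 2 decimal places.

(16.67, 34.93)

Paired design: SE = s_d/√n = 43.0/√60 = 5.5513.
z* = 1.645; margin of error = 1.645 × 5.5513 = 9.1319.
25.8 ± 9.1319 → (16.67, 34.93).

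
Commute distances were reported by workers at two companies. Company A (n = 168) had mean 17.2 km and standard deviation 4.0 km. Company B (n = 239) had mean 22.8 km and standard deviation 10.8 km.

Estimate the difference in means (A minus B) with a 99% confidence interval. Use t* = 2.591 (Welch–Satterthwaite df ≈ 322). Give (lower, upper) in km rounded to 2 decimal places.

Per-group SEs: s₁/√n₁ = 4.0/√168 = 0.3086, s₂/√n₂ = 10.8/√239 = 0.6986.
Unpooled SE of the difference: √(0.09523396 + 0.48804196) = 0.7637.
Margin of error = t* · SE = 2.591 × 0.7637 = 1.9787.
x̄₁ − x̄₂ = 17.2 − 22.8 = -5.6000.
CI: -5.6000 ± 1.9787 = (-7.58, -3.62).

(-7.58, -3.62)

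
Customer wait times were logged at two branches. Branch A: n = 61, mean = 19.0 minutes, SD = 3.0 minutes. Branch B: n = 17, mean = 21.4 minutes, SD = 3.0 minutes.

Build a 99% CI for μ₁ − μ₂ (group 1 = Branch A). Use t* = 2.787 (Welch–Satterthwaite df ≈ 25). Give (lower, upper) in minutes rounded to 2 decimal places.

(-4.69, -0.11)

Standard errors of each mean: 3.0/√61 = 0.3841 and 3.0/√17 = 0.7276.
SE(x̄₁ − x̄₂) = √(0.3841² + 0.7276²) = 0.8228 for independent samples with unequal variances.
With t* = 2.787, the margin is 2.787 × 0.8228 = 2.2931.
x̄₁ − x̄₂ = 19.0 − 21.4 = -2.4000; the interval is -2.4000 ± 2.2931 = (-4.69, -0.11).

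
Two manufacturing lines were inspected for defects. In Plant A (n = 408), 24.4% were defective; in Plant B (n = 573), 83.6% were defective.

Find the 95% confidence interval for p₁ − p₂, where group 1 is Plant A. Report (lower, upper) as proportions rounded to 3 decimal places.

Each SE is √(p̂(1−p̂)/n): √(0.2440·0.7560/408) = 0.02126 and √(0.8360·0.1640/573) = 0.01547.
SE(p̂₁ − p̂₂) = √(SE₁² + SE₂²) = √(0.0004519876 + 0.0002393209) = 0.02629, since the two samples are independent.
At 95% confidence z* = 1.960; margin = 1.960 × 0.02629 = 0.05153.
The difference is 0.2440 − 0.8360 = -0.5920, so the interval is -0.5920 ± 0.05153 = (-0.644, -0.540).

(-0.644, -0.540)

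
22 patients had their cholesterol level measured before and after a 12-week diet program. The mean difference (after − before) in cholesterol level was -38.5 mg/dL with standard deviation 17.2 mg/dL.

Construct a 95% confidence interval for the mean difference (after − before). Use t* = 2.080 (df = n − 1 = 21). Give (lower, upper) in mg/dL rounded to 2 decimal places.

This is a matched-pairs design, so SE = s_d/√n = 17.2/√22 = 3.6671.
Margin = 2.080 × 3.6671 = 7.6276; the interval is -38.5 ± 7.6276 = (-46.13, -30.87).

(-46.13, -30.87)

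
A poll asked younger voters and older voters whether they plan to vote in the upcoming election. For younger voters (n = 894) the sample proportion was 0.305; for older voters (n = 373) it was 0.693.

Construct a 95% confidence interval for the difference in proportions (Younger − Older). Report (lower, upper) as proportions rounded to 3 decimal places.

(-0.444, -0.332)

The two standard errors are √(0.3050×0.6950/894) = 0.01540 and √(0.6930×0.3070/373) = 0.02388.
Because the samples are independent, SE_diff = √(0.01540² + 0.02388²) = 0.02842.
Using z* = 1.960 for 95%, ME = 1.960 × 0.02842 = 0.05570.
p̂₁ − p̂₂ = -0.3880; interval -0.3880 ± 0.05570 gives (-0.444, -0.332).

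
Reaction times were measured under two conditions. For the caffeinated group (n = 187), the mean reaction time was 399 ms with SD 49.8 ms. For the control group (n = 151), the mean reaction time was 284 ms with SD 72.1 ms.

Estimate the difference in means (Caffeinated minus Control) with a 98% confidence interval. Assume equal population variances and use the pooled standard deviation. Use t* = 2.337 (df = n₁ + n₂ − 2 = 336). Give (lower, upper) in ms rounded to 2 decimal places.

Pooled variance s_p² = [186·49.8² + 150·72.1²] / (187+151−2) = 3693.5980, so s_p = 60.7750.
SE_diff = s_p·√(1/n₁ + 1/n₂) = 60.7750·√(1/187 + 1/151) = 6.6493.
t* = 2.337; margin = 2.337 × 6.6493 = 15.5394.
Difference = 399 − 284 = 115.0000.
115.0000 ± 15.5394 → (99.46, 130.54).

(99.46, 130.54)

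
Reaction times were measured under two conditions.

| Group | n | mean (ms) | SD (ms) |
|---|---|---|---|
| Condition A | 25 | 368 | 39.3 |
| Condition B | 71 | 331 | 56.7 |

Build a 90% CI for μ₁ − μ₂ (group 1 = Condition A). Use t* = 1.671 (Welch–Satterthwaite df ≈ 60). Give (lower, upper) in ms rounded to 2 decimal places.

(19.71, 54.29)

SE₁ = s₁/√n₁ = 39.3/√25 = 7.8600; SE₂ = 56.7/√71 = 6.7291.
Independent samples, unequal variances: SE_diff = √(SE₁² + SE₂²) = √(61.7796 + 45.28078681) = 10.3470.
t* = 1.671, so margin of error = 1.671 × 10.3470 = 17.2898.
Difference in means = 368 − 331 = 37.0000.
37.0000 ± 17.2898 → (19.71, 54.29).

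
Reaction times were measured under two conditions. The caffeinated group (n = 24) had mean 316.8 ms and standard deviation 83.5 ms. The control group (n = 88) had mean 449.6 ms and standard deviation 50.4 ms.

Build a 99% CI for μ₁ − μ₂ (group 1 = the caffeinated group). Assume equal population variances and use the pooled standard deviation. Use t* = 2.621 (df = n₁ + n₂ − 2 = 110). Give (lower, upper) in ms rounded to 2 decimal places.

s_p = √[((n₁−1)s₁² + (n₂−1)s₂²)/(n₁+n₂−2)] = √[(23·83.5² + 87·50.4²)/110] = 58.8801.
SE = 58.8801·√(1/24 + 1/88) = 13.5591.
With t* = 2.621, margin = 2.621 × 13.5591 = 35.5384.
x̄₁ − x̄₂ = 316.8 − 449.6 = -132.8000; interval -132.8000 ± 35.5384 = (-168.34, -97.26).

(-168.34, -97.26)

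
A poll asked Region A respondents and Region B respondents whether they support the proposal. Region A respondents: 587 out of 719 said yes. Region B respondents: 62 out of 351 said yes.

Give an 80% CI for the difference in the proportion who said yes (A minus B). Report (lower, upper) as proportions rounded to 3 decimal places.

p̂₁ = 587/719 = 0.8164 and p̂₂ = 62/351 = 0.1766.
SE₁ = √(p̂₁(1−p̂₁)/n₁) = √(0.8164·0.1836/719) = 0.01444; SE₂ = √(0.1766·0.8234/351) = 0.02035.
Independent samples: SE of the difference = √(SE₁² + SE₂²) = √(0.0002085136 + 0.0004141225) = 0.02495.
z* for 80% confidence is 1.282, so the margin of error is 1.282 × 0.02495 = 0.03199.
Point estimate p̂₁ − p̂₂ = 0.8164 − 0.1766 = 0.6398.
0.6398 ± 0.03199 → (0.608, 0.672).

(0.608, 0.672)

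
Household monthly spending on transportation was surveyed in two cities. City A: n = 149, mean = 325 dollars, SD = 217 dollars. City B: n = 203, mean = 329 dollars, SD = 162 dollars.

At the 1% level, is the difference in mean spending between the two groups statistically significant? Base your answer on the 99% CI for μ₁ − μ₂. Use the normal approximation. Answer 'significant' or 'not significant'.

not significant

Standard errors of each mean: 217/√149 = 17.7773 and 162/√203 = 11.3702.
SE(x̄₁ − x̄₂) = √(17.7773² + 11.3702²) = 21.1025 for independent samples with unequal variances.
With z* = 2.576, the margin is 2.576 × 21.1025 = 54.3600.
x̄₁ − x̄₂ = 325 − 329 = -4.0000; the interval is -4.0000 ± 54.3600 = (-58.3600, 50.3600).
The interval (-58.3600, 50.3600) contains 0, so the difference is not significant.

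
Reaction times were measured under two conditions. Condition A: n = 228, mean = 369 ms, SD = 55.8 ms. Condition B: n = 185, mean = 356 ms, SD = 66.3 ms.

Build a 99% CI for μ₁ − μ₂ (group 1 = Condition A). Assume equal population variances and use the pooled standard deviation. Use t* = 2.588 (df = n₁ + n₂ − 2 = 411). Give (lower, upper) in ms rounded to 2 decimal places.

s_p = √[((n₁−1)s₁² + (n₂−1)s₂²)/(n₁+n₂−2)] = √[(227·55.8² + 184·66.3²)/411] = 60.7256.
SE = 60.7256·√(1/228 + 1/185) = 6.0089.
With t* = 2.588, margin = 2.588 × 6.0089 = 15.5510.
x̄₁ − x̄₂ = 369 − 356 = 13.0000; interval 13.0000 ± 15.5510 = (-2.55, 28.55).

(-2.55, 28.55)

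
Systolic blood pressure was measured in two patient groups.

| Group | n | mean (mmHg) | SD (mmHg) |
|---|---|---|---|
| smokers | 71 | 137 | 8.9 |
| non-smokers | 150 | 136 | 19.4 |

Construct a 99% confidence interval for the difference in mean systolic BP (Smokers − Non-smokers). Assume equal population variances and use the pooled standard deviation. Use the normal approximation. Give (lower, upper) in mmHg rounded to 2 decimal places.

(-5.22, 7.22)

s_p = √[((n₁−1)s₁² + (n₂−1)s₂²)/(n₁+n₂−2)] = √[(70·8.9² + 149·19.4²)/219] = 16.7744.
SE = 16.7744·√(1/71 + 1/150) = 2.4164.
With z* = 2.576, margin = 2.576 × 2.4164 = 6.2246.
x̄₁ − x̄₂ = 137 − 136 = 1.0000; interval 1.0000 ± 6.2246 = (-5.22, 7.22).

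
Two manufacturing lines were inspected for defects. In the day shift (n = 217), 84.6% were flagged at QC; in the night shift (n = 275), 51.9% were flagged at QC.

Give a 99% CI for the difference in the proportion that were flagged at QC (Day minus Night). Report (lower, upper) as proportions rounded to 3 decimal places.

(0.227, 0.427)

Each SE is √(p̂(1−p̂)/n): √(0.8460·0.1540/217) = 0.02450 and √(0.5190·0.4810/275) = 0.03013.
SE(p̂₁ − p̂₂) = √(SE₁² + SE₂²) = √(0.00060025 + 0.0009078169) = 0.03883, since the two samples are independent.
At 99% confidence z* = 2.576; margin = 2.576 × 0.03883 = 0.10003.
The difference is 0.8460 − 0.5190 = 0.3270, so the interval is 0.3270 ± 0.10003 = (0.227, 0.427).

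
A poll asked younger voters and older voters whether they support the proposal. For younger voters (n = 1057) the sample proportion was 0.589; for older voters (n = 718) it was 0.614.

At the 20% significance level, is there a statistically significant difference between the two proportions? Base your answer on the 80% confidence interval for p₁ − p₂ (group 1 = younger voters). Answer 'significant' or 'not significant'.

SE₁ = √(p̂₁(1−p̂₁)/n₁) = √(0.5890·0.4110/1057) = 0.01513; SE₂ = √(0.6140·0.3860/718) = 0.01817.
Independent samples: SE of the difference = √(SE₁² + SE₂²) = √(0.0002289169 + 0.0003301489) = 0.02364.
z* for 80% confidence is 1.282, so the margin of error is 1.282 × 0.02364 = 0.03031.
Point estimate p̂₁ − p̂₂ = 0.5890 − 0.6140 = -0.0250.
-0.0250 ± 0.03031 → (-0.05531, 0.00531).
The interval (-0.05531, 0.00531) contains 0, so the difference is not significant.

not significant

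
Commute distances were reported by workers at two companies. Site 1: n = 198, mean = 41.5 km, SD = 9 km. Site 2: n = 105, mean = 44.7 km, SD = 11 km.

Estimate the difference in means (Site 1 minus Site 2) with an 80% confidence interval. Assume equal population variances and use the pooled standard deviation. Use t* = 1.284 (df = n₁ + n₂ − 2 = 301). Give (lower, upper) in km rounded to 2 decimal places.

(-4.71, -1.69)

Pooled variance s_p² = [197·9² + 104·11²] / (198+105−2) = 94.8206, so s_p = 9.7376.
SE_diff = s_p·√(1/n₁ + 1/n₂) = 9.7376·√(1/198 + 1/105) = 1.1756.
t* = 1.284; margin = 1.284 × 1.1756 = 1.5095.
Difference = 41.5 − 44.7 = -3.2000.
-3.2000 ± 1.5095 → (-4.71, -1.69).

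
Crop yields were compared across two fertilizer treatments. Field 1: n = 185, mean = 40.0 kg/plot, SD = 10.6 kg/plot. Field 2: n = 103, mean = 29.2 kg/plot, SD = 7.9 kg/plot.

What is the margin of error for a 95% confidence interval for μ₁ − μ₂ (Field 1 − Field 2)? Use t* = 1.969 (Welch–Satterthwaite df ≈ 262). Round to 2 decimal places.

Standard errors of each mean: 10.6/√185 = 0.7793 and 7.9/√103 = 0.7784.
SE(x̄₁ − x̄₂) = √(0.7793² + 0.7784²) = 1.1015 for independent samples with unequal variances.
With t* = 1.969, the margin is 1.969 × 1.1015 = 2.1689.

2.17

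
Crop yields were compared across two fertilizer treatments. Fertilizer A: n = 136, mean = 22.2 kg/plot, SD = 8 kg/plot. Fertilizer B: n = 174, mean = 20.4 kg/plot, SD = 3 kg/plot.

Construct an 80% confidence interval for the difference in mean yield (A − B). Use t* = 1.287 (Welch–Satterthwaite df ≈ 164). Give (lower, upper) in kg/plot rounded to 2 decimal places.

Standard errors of each mean: 8/√136 = 0.6860 and 3/√174 = 0.2274.
SE(x̄₁ − x̄₂) = √(0.6860² + 0.2274²) = 0.7227 for independent samples with unequal variances.
With t* = 1.287, the margin is 1.287 × 0.7227 = 0.9301.
x̄₁ − x̄₂ = 22.2 − 20.4 = 1.8000; the interval is 1.8000 ± 0.9301 = (0.87, 2.73).

(0.87, 2.73)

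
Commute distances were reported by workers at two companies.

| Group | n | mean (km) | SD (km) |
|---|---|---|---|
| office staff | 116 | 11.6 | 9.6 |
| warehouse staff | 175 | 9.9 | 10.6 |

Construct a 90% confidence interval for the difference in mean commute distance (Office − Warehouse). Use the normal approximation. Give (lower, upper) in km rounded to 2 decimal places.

Per-group SEs: s₁/√n₁ = 9.6/√116 = 0.8913, s₂/√n₂ = 10.6/√175 = 0.8013.
Unpooled SE of the difference: √(0.79441569 + 0.64208169) = 1.1985.
Margin of error = z* · SE = 1.645 × 1.1985 = 1.9715.
x̄₁ − x̄₂ = 11.6 − 9.9 = 1.7000.
CI: 1.7000 ± 1.9715 = (-0.27, 3.67).

(-0.27, 3.67)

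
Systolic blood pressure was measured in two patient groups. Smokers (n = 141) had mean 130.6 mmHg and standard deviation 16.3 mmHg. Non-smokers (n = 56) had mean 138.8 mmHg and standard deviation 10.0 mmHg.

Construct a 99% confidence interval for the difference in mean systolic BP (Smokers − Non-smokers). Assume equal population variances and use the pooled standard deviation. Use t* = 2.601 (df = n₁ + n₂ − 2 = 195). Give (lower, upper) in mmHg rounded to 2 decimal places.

s_p = √[((n₁−1)s₁² + (n₂−1)s₂²)/(n₁+n₂−2)] = √[(140·16.3² + 55·10.0²)/195] = 14.7972.
SE = 14.7972·√(1/141 + 1/56) = 2.3373.
With t* = 2.601, margin = 2.601 × 2.3373 = 6.0793.
x̄₁ − x̄₂ = 130.6 − 138.8 = -8.2000; interval -8.2000 ± 6.0793 = (-14.28, -2.12).

(-14.28, -2.12)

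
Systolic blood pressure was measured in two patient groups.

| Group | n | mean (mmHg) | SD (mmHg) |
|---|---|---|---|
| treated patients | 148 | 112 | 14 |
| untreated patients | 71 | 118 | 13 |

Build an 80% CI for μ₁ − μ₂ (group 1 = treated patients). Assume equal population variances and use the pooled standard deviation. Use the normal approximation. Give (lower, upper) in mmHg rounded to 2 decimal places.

Pooled variance s_p² = [147·14² + 70·13²] / (148+71−2) = 187.2903, so s_p = 13.6854.
SE_diff = s_p·√(1/n₁ + 1/n₂) = 13.6854·√(1/148 + 1/71) = 1.9757.
z* = 1.282; margin = 1.282 × 1.9757 = 2.5328.
Difference = 112 − 118 = -6.0000.
-6.0000 ± 2.5328 → (-8.53, -3.47).

(-8.53, -3.47)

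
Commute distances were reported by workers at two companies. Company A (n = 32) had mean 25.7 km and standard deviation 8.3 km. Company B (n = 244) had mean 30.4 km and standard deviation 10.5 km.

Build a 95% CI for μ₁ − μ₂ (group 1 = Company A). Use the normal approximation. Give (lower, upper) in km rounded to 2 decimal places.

(-7.86, -1.54)

SE₁ = s₁/√n₁ = 8.3/√32 = 1.4672; SE₂ = 10.5/√244 = 0.6722.
Independent samples, unequal variances: SE_diff = √(SE₁² + SE₂²) = √(2.15267584 + 0.45185284) = 1.6139.
z* = 1.960, so margin of error = 1.960 × 1.6139 = 3.1632.
Difference in means = 25.7 − 30.4 = -4.7000.
-4.7000 ± 3.1632 → (-7.86, -1.54).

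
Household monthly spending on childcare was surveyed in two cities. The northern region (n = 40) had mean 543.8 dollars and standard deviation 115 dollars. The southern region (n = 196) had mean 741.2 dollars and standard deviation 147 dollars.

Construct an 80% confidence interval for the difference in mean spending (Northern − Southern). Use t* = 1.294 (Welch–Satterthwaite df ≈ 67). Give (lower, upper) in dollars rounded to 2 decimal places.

Standard errors of each mean: 115/√40 = 18.1831 and 147/√196 = 10.5000.
SE(x̄₁ − x̄₂) = √(18.1831² + 10.5000²) = 20.9970 for independent samples with unequal variances.
With t* = 1.294, the margin is 1.294 × 20.9970 = 27.1701.
x̄₁ − x̄₂ = 543.8 − 741.2 = -197.4000; the interval is -197.4000 ± 27.1701 = (-224.57, -170.23).

(-224.57, -170.23)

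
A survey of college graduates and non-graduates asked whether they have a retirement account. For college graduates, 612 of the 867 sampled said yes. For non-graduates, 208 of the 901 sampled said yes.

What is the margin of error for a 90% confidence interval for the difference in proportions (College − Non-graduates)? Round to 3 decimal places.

Sample proportions: 612/867 = 0.7059, 208/901 = 0.2309.
Each SE is √(p̂(1−p̂)/n): √(0.7059·0.2941/867) = 0.01547 and √(0.2309·0.7691/901) = 0.01404.
SE(p̂₁ − p̂₂) = √(SE₁² + SE₂²) = √(0.0002393209 + 0.0001971216) = 0.02089, since the two samples are independent.
At 90% confidence z* = 1.645; margin = 1.645 × 0.02089 = 0.03436.

0.034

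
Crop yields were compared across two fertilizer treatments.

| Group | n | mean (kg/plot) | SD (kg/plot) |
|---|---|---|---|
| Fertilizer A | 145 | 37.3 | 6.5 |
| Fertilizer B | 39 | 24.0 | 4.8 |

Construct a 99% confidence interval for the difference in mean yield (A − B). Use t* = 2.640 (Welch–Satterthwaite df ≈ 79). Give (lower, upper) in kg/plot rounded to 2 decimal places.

Per-group SEs: s₁/√n₁ = 6.5/√145 = 0.5398, s₂/√n₂ = 4.8/√39 = 0.7686.
Unpooled SE of the difference: √(0.29138404 + 0.59074596) = 0.9392.
Margin of error = t* · SE = 2.640 × 0.9392 = 2.4795.
x̄₁ − x̄₂ = 37.3 − 24.0 = 13.3000.
CI: 13.3000 ± 2.4795 = (10.82, 15.78).

(10.82, 15.78)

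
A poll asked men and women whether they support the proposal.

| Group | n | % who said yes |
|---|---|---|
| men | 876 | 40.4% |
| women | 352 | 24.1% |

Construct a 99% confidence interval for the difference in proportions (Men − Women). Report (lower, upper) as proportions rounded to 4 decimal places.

SE₁ = √(p̂₁(1−p̂₁)/n₁) = √(0.4040·0.5960/876) = 0.01658; SE₂ = √(0.2410·0.7590/352) = 0.02280.
Independent samples: SE of the difference = √(SE₁² + SE₂²) = √(0.0002748964 + 0.00051984) = 0.02819.
z* for 99% confidence is 2.576, so the margin of error is 2.576 × 0.02819 = 0.07262.
Point estimate p̂₁ − p̂₂ = 0.4040 − 0.2410 = 0.1630.
0.1630 ± 0.07262 → (0.0904, 0.2356).

(0.0904, 0.2356)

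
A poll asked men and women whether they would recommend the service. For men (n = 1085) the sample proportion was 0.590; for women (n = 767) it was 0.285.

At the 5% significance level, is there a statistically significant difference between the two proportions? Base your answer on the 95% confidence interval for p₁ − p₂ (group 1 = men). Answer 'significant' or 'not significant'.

significant

The two standard errors are √(0.5900×0.4100/1085) = 0.01493 and √(0.2850×0.7150/767) = 0.01630.
Because the samples are independent, SE_diff = √(0.01493² + 0.01630²) = 0.02210.
Using z* = 1.960 for 95%, ME = 1.960 × 0.02210 = 0.04332.
p̂₁ − p̂₂ = 0.3050; interval 0.3050 ± 0.04332 gives (0.26168, 0.34832).
The interval (0.26168, 0.34832) does not contain 0, so the difference is significant.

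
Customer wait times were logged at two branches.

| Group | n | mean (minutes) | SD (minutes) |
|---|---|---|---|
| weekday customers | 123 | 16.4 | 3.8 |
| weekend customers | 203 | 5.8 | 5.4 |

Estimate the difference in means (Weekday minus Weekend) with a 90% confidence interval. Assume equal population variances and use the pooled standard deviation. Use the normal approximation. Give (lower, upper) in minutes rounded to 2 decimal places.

(9.69, 11.51)

s_p = √[((n₁−1)s₁² + (n₂−1)s₂²)/(n₁+n₂−2)] = √[(122·3.8² + 202·5.4²)/324] = 4.8598.
SE = 4.8598·√(1/123 + 1/203) = 0.5553.
With z* = 1.645, margin = 1.645 × 0.5553 = 0.9135.
x̄₁ − x̄₂ = 16.4 − 5.8 = 10.6000; interval 10.6000 ± 0.9135 = (9.69, 11.51).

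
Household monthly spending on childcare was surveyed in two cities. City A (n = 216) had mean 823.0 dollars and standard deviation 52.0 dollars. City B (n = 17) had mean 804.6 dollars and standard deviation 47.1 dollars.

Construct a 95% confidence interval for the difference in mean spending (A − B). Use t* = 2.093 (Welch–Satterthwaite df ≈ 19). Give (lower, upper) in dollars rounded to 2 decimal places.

(-6.63, 43.43)

Per-group SEs: s₁/√n₁ = 52.0/√216 = 3.5382, s₂/√n₂ = 47.1/√17 = 11.4234.
Unpooled SE of the difference: √(12.51885924 + 130.49406756) = 11.9588.
Margin of error = t* · SE = 2.093 × 11.9588 = 25.0298.
x̄₁ − x̄₂ = 823.0 − 804.6 = 18.4000.
CI: 18.4000 ± 25.0298 = (-6.63, 43.43).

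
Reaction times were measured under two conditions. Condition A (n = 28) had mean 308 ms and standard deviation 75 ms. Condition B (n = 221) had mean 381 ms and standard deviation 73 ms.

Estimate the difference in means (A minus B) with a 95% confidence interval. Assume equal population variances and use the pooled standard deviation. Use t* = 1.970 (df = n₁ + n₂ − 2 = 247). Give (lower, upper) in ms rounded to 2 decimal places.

s_p = √[((n₁−1)s₁² + (n₂−1)s₂²)/(n₁+n₂−2)] = √[(27·75² + 220·73²)/247] = 73.2213.
SE = 73.2213·√(1/28 + 1/221) = 14.6880.
With t* = 1.970, margin = 1.970 × 14.6880 = 28.9354.
x̄₁ − x̄₂ = 308 − 381 = -73.0000; interval -73.0000 ± 28.9354 = (-101.94, -44.06).

(-101.94, -44.06)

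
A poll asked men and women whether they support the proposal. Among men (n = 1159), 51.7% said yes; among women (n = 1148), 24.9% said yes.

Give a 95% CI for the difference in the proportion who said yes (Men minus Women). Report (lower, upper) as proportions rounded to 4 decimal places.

Each SE is √(p̂(1−p̂)/n): √(0.5170·0.4830/1159) = 0.01468 and √(0.2490·0.7510/1148) = 0.01276.
SE(p̂₁ − p̂₂) = √(SE₁² + SE₂²) = √(0.0002155024 + 0.0001628176) = 0.01945, since the two samples are independent.
At 95% confidence z* = 1.960; margin = 1.960 × 0.01945 = 0.03812.
The difference is 0.5170 − 0.2490 = 0.2680, so the interval is 0.2680 ± 0.03812 = (0.2299, 0.3061).

(0.2299, 0.3061)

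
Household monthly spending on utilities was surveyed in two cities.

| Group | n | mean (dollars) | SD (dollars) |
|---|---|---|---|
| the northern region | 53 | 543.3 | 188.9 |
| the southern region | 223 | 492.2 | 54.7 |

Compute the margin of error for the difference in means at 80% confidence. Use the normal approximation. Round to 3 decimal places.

Standard errors of each mean: 188.9/√53 = 25.9474 and 54.7/√223 = 3.6630.
SE(x̄₁ − x̄₂) = √(25.9474² + 3.6630²) = 26.2047 for independent samples with unequal variances.
With z* = 1.282, the margin is 1.282 × 26.2047 = 33.5944.

33.594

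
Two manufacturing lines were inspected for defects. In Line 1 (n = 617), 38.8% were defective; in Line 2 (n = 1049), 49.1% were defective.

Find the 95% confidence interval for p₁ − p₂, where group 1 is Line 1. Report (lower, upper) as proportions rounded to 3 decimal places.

(-0.152, -0.054)

SE₁ = √(p̂₁(1−p̂₁)/n₁) = √(0.3880·0.6120/617) = 0.01962; SE₂ = √(0.4910·0.5090/1049) = 0.01544.
Independent samples: SE of the difference = √(SE₁² + SE₂²) = √(0.0003849444 + 0.0002383936) = 0.02497.
z* for 95% confidence is 1.960, so the margin of error is 1.960 × 0.02497 = 0.04894.
Point estimate p̂₁ − p̂₂ = 0.3880 − 0.4910 = -0.1030.
-0.1030 ± 0.04894 → (-0.152, -0.054).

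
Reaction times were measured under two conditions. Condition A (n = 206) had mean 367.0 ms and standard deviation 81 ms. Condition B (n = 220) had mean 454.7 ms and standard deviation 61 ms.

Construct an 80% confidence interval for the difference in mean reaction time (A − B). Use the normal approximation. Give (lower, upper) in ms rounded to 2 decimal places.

SE₁ = s₁/√n₁ = 81/√206 = 5.6435; SE₂ = 61/√220 = 4.1126.
Independent samples, unequal variances: SE_diff = √(SE₁² + SE₂²) = √(31.84909225 + 16.91347876) = 6.9830.
z* = 1.282, so margin of error = 1.282 × 6.9830 = 8.9522.
Difference in means = 367.0 − 454.7 = -87.7000.
-87.7000 ± 8.9522 → (-96.65, -78.75).

(-96.65, -78.75)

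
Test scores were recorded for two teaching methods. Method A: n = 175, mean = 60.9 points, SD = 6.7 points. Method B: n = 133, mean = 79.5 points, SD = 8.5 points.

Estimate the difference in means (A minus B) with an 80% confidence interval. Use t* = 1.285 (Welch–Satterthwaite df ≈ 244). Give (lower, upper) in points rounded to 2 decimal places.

(-19.75, -17.45)

Per-group SEs: s₁/√n₁ = 6.7/√175 = 0.5065, s₂/√n₂ = 8.5/√133 = 0.7370.
Unpooled SE of the difference: √(0.25654225 + 0.543169) = 0.8943.
Margin of error = t* · SE = 1.285 × 0.8943 = 1.1492.
x̄₁ − x̄₂ = 60.9 − 79.5 = -18.6000.
CI: -18.6000 ± 1.1492 = (-19.75, -17.45).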